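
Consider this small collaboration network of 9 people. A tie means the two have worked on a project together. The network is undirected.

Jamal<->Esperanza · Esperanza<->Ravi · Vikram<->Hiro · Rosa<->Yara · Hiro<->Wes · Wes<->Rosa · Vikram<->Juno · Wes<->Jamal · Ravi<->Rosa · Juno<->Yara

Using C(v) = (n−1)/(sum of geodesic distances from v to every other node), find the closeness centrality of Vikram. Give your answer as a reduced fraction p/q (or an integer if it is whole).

2/5

Distances from Vikram: Esperanza:4, Hiro:1, Jamal:3, Juno:1, Ravi:4, Rosa:3, Wes:2, Yara:2. Sum = 20.
n = 9, so closeness = 8/20 = 2/5.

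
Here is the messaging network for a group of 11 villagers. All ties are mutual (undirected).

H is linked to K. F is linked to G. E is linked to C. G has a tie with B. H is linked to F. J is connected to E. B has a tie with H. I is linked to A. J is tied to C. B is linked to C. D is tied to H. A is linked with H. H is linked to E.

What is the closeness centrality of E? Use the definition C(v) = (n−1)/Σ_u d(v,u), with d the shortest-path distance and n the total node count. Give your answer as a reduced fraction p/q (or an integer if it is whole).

10/19

Distances from E: A:2, B:2, C:1, D:2, F:2, G:3, H:1, I:3, J:1, K:2. Sum = 19.
n = 11, so closeness = 10/19.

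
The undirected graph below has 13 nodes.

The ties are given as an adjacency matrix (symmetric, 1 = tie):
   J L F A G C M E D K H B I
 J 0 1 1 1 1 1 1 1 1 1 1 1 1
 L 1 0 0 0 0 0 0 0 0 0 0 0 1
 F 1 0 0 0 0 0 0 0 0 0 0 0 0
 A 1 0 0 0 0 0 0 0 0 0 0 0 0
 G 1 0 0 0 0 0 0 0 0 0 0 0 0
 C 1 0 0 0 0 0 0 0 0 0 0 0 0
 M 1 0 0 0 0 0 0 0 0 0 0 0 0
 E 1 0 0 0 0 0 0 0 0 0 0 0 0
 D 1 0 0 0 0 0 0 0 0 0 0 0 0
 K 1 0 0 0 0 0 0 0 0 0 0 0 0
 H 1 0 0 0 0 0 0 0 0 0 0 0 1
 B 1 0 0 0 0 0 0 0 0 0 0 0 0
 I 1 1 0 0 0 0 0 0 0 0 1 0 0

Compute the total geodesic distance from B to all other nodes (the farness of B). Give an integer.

23

Distances from B: A:2, C:2, D:2, E:2, F:2, G:2, H:2, I:2, J:1, K:2, L:2, M:2.
Sum = 2 + 2 + 2 + 2 + 2 + 2 + 2 + 2 + 1 + 2 + 2 + 2 = 23.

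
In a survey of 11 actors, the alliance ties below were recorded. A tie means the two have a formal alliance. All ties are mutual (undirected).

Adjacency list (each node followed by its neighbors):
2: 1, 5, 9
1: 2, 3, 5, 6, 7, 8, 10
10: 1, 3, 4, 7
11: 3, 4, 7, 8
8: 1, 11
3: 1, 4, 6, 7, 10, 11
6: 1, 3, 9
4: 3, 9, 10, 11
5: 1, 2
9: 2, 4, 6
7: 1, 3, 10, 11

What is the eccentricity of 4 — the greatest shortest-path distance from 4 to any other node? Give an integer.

Distances from 4: 1:2, 2:2, 3:1, 5:3, 6:2, 7:2, 8:2, 9:1, 10:1, 11:1.
The largest is 3 (to 5), so the eccentricity of 4 is 3.

3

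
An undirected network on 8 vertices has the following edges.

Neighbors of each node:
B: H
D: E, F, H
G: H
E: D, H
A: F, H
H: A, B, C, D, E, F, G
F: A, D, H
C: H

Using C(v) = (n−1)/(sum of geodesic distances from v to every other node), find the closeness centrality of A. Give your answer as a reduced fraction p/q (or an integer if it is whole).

7/12

Distances from A: B:2, C:2, D:2, E:2, F:1, G:2, H:1. Sum = 12.
n = 8, so closeness = 7/12.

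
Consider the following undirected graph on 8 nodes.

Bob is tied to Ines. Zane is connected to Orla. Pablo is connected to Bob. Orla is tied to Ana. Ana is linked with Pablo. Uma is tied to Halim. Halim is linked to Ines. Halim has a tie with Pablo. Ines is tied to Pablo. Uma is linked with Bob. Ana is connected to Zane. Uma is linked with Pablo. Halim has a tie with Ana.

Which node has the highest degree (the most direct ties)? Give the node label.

Pablo

Degrees — Ana:4, Bob:3, Halim:4, Ines:3, Orla:2, Pablo:5, Uma:3, Zane:2.
The maximum is 5, attained only by Pablo.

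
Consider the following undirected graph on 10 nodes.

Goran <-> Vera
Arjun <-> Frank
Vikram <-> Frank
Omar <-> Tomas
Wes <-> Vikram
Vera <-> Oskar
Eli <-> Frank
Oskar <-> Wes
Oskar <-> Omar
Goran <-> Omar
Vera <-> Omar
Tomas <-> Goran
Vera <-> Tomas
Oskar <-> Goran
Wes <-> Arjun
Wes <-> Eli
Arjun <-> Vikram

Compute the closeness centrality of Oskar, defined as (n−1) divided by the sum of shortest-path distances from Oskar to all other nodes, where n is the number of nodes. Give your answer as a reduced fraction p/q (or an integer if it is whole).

3/5

Distances from Oskar: Arjun:2, Eli:2, Frank:3, Goran:1, Omar:1, Tomas:2, Vera:1, Vikram:2, Wes:1. Sum = 15.
n = 10, so closeness = 9/15 = 3/5.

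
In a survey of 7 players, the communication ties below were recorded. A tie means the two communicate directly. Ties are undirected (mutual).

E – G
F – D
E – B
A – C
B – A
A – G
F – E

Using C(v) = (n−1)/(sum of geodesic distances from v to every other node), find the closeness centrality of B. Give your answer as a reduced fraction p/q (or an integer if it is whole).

Distances from B: A:1, C:2, D:3, E:1, F:2, G:2. Sum = 11.
n = 7, so closeness = 6/11.

6/11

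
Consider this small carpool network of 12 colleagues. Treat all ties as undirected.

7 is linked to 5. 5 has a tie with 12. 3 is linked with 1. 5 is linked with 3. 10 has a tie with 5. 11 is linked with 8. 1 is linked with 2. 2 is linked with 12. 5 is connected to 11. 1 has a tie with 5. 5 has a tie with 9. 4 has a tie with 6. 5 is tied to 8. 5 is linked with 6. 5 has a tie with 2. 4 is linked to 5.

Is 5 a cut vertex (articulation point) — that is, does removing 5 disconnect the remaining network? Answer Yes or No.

Removing 5 leaves {8 and 11} with no path to {1, 2, 3, and 12}, so the network splits into 6 components. 5 is a cut vertex.

Yes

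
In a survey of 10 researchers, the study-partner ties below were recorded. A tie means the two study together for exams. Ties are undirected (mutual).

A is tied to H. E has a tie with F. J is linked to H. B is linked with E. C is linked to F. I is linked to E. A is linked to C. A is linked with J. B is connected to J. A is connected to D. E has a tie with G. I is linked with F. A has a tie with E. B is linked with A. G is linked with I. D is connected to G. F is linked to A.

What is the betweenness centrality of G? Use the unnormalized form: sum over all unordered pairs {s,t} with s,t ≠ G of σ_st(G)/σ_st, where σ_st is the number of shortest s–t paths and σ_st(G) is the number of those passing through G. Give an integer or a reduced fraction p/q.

Pairs whose geodesics pass through G — E–D: 1/2; D–I: 1.
All other pairs contribute 0.
Summing the contributions gives betweenness(G) = 3/2.

3/2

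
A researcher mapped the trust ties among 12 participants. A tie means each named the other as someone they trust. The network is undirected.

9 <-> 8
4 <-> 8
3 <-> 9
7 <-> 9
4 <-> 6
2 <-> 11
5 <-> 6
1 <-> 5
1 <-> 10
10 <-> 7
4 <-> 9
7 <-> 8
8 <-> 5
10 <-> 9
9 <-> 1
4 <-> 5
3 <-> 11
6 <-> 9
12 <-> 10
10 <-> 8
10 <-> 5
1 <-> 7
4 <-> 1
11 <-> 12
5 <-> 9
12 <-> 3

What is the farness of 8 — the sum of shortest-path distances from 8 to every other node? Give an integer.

Distances from 8: 1:2, 2:4, 3:2, 4:1, 5:1, 6:2, 7:1, 9:1, 10:1, 11:3, 12:2.
Sum = 2 + 4 + 2 + 1 + 1 + 2 + 1 + 1 + 1 + 3 + 2 = 20.

20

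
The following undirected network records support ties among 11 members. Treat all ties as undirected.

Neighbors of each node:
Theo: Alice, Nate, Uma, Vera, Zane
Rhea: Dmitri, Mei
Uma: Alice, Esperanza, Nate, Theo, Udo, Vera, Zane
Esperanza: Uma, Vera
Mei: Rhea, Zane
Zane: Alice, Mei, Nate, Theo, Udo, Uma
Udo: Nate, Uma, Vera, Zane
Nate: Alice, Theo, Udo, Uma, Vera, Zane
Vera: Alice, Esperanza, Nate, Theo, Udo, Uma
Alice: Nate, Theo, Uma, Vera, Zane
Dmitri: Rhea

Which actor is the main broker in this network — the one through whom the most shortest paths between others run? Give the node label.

Unnormalized betweenness of each node: Alice:4/5, Dmitri:0, Esperanza:0, Mei:16, Nate:13/10, Rhea:9, Theo:4/5, Udo:4/5, Uma:73/10, Vera:5/2, Zane:43/2.
Zane has the largest value, 43/2, making it the main broker — the node through which the most shortest paths run.

Zane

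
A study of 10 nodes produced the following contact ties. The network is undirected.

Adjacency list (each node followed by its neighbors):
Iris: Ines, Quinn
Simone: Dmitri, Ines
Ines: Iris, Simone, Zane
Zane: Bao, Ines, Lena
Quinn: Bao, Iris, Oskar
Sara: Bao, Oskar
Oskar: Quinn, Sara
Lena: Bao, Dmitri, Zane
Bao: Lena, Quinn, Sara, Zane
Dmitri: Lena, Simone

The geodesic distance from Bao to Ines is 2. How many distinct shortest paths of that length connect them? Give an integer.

The shortest distance is 2, and the only length-2 path is Bao–Zane–Ines. So there is exactly 1 shortest path.

1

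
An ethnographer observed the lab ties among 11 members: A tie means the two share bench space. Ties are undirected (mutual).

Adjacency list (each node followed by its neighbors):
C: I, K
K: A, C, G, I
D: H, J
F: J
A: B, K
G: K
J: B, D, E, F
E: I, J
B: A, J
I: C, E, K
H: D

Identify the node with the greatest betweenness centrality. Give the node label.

J

Unnormalized betweenness of each node: A:15/2, B:17/2, C:0, D:9, E:25/2, F:0, G:0, H:0, I:23/2, J:25, K:13.
J has the largest value, 25, making it the main broker — the node through which the most shortest paths run.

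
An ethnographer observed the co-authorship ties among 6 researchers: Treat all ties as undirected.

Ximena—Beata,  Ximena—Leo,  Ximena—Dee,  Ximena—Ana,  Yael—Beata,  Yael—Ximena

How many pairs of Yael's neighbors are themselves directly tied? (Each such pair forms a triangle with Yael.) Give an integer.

1

Yael's neighbors: Beata and Ximena.
Neighbor pairs that are themselves tied: Yael–Beata–Ximena. Each forms one triangle with Yael, for 1 in total.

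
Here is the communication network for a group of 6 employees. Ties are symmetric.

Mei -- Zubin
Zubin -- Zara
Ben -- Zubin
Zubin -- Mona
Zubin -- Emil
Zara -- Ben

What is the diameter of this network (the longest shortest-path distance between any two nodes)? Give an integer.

2

Eccentricity of each node (its greatest distance to any other): Ben:2, Emil:2, Mei:2, Mona:2, Zara:2, Zubin:1.
The maximum eccentricity is 2, realized for instance by the pair Emil–Zara via Emil – Zubin – Zara. So the diameter is 2.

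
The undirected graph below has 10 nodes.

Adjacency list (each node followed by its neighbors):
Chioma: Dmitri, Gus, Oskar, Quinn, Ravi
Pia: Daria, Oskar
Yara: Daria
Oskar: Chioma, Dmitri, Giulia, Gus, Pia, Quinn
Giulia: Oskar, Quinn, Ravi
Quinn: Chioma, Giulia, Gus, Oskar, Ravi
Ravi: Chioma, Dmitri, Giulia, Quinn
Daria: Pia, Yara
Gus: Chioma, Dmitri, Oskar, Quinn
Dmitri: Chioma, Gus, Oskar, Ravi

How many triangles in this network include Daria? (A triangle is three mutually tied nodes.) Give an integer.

Daria's neighbors are Pia and Yara, but none of them are tied to each other, so no triangle contains Daria.

0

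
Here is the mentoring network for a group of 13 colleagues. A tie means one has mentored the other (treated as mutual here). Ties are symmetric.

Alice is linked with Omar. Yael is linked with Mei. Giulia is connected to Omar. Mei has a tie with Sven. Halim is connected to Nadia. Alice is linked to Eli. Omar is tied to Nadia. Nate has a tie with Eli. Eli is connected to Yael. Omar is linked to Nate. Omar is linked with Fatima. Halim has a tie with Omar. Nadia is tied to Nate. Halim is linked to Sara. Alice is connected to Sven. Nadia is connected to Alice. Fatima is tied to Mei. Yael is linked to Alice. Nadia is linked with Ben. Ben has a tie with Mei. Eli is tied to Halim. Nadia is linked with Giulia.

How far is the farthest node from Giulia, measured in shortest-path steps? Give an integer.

3

Distances from Giulia: Alice:2, Ben:2, Eli:3, Fatima:2, Halim:2, Mei:3, Nadia:1, Nate:2, Omar:1, Sara:3, Sven:3, Yael:3.
The largest is 3 (to Yael, Eli, Sven, Mei, and Sara), so the eccentricity of Giulia is 3.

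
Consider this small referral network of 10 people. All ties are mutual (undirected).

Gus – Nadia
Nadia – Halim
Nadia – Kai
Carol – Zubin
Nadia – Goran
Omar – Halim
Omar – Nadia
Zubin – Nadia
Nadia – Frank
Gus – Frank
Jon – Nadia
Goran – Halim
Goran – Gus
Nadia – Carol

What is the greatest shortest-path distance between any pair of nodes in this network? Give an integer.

Eccentricity of each node (its greatest distance to any other): Carol:2, Frank:2, Goran:2, Gus:2, Halim:2, Jon:2, Kai:2, Nadia:1, Omar:2, Zubin:2.
The maximum eccentricity is 2, realized for instance by the pair Zubin–Omar via Zubin – Nadia – Omar. So the diameter is 2.

2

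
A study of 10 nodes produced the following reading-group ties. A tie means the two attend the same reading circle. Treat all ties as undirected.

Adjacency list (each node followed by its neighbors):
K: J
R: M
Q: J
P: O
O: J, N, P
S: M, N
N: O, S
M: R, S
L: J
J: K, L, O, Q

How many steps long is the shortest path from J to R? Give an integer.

5

One shortest route is J – O – N – S – M – R, which uses 5 edges, and at distance 4 from J we only reach {M}, which does not include R. So d(J,R) = 5.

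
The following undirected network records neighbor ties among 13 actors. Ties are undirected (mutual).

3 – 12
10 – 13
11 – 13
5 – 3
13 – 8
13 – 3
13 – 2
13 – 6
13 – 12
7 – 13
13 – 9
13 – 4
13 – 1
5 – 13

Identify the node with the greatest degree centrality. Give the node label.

13

Degrees — 1:1, 2:1, 3:3, 4:1, 5:2, 6:1, 7:1, 8:1, 9:1, 10:1, 11:1, 12:2, 13:12.
The maximum is 12, attained only by 13.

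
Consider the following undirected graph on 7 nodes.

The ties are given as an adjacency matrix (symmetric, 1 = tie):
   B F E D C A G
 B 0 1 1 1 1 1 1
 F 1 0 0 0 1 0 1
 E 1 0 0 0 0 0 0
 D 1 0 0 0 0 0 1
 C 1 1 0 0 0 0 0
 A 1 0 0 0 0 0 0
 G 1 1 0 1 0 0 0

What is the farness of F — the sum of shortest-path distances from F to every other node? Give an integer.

Distances from F: A:2, B:1, C:1, D:2, E:2, G:1.
Sum = 2 + 1 + 1 + 2 + 2 + 1 = 9.

9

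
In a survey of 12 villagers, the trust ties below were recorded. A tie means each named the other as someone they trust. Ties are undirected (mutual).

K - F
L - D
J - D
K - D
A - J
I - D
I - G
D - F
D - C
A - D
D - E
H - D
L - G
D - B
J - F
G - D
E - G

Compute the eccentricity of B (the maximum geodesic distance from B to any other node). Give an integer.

2

Distances from B: A:2, C:2, D:1, E:2, F:2, G:2, H:2, I:2, J:2, K:2, L:2.
The largest is 2 (to A, J, F, H, K, G, L, C, E, and I), so the eccentricity of B is 2.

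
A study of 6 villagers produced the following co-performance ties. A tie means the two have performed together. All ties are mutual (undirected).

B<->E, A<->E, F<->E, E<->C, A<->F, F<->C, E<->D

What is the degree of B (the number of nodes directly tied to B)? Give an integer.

B is directly tied to E. That is 1 neighbor, so the degree of B is 1.

1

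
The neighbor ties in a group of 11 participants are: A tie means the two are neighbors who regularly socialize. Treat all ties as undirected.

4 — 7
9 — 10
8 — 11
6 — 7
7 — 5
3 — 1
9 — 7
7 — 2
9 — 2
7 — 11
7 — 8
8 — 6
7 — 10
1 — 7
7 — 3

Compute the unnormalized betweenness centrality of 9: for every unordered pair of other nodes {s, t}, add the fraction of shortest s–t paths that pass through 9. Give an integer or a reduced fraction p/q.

Pairs whose geodesics pass through 9 — 2–10: 1/2.
All other pairs contribute 0.
Summing the contributions gives betweenness(9) = 1/2.

1/2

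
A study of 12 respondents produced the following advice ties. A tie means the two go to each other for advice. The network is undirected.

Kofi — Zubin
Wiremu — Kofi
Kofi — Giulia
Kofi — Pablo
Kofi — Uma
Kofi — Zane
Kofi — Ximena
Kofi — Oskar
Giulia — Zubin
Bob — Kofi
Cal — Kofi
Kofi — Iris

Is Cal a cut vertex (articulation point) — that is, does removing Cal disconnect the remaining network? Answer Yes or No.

Even without Cal, every remaining node can still reach every other (the residual graph is connected), so Cal is not a cut vertex.

No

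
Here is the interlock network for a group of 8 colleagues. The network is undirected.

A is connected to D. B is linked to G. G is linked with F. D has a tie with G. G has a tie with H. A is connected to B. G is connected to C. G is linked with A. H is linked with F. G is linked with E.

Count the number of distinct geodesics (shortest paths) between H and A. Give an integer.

The shortest distance is 2, and the only length-2 path is H–G–A. So there is exactly 1 shortest path.

1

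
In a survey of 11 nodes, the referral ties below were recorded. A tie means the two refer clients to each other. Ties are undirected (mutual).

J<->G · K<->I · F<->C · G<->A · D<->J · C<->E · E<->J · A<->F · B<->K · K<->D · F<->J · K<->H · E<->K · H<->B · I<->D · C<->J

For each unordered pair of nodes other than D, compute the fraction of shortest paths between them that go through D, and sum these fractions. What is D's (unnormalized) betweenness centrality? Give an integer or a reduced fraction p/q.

Pairs whose geodesics pass through D — B–F: 1/3; B–G: 1/2; B–A: 2/5; B–J: 1/2; I–F: 1; I–G: 1; I–A: 2/2; I–J: 1; I–C: 1/2; H–F: 1/3; H–G: 1/2; H–A: 2/5; H–J: 1/2; K–F: 1/3 … (+3 more pairs).
All other pairs contribute 0.
Summing the contributions gives betweenness(D) = 97/10.

97/10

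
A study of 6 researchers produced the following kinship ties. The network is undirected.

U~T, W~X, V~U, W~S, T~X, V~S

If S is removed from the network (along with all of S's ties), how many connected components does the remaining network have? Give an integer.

1

S's neighbors (V and W) remain reachable from one another through other ties, so the rest of the network stays in one piece.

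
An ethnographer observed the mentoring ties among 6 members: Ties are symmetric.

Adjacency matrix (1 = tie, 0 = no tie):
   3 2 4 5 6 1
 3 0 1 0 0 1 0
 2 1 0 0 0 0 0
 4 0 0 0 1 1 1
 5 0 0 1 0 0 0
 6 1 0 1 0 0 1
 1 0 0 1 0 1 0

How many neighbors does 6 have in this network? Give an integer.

3

6 is directly tied to 1, 3, and 4. That is 3 neighbors, so the degree of 6 is 3.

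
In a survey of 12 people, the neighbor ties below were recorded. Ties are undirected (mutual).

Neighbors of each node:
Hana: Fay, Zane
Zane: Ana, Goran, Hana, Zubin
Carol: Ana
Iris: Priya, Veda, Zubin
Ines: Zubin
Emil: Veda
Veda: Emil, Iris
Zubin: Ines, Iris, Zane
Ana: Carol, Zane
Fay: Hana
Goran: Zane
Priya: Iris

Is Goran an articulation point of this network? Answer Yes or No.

Even without Goran, every remaining node can still reach every other (the residual graph is connected), so Goran is not a cut vertex.

No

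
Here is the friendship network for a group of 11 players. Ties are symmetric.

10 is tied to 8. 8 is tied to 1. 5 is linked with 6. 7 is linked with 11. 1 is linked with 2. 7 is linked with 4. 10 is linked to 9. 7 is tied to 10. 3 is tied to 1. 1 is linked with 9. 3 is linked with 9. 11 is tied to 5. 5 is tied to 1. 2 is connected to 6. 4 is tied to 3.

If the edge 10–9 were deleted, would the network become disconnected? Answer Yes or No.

No

Even without that edge, 10 still reaches 9 via 10 – 8 – 1 – 9, so the network stays connected. Not a bridge.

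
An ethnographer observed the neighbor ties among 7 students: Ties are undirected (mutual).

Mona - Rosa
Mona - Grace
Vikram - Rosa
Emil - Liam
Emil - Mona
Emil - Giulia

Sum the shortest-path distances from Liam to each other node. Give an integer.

15

Distances from Liam: Emil:1, Giulia:2, Grace:3, Mona:2, Rosa:3, Vikram:4.
Sum = 1 + 2 + 3 + 2 + 3 + 4 = 15.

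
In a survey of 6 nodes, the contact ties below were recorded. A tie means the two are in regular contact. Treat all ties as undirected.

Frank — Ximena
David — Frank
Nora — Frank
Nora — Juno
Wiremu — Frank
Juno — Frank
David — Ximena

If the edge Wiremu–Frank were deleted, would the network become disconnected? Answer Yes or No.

Yes

Without the Wiremu–Frank edge there is no alternate route between Wiremu and Frank, so the network disconnects. It is a bridge.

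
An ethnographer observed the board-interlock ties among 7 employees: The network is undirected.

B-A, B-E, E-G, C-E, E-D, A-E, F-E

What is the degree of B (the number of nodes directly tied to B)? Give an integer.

B is directly tied to A and E. That is 2 neighbors, so the degree of B is 2.

2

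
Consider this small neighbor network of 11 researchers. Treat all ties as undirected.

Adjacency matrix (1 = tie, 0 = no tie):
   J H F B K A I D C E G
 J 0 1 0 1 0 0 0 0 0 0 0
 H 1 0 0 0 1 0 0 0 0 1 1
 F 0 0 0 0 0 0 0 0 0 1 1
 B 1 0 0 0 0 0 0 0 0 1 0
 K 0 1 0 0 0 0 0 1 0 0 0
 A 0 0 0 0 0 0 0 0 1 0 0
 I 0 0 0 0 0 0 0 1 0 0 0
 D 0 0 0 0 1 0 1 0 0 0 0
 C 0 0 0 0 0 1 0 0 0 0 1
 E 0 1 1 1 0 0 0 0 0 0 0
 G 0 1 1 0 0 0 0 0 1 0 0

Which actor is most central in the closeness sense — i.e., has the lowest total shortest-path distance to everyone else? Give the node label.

H

Farness (sum of distances to all others) for each node — A:37, B:30, C:28, D:30, E:23, F:26, G:21, H:18, I:39, J:25, K:23.
The smallest farness is 18, for H, so H has the highest closeness.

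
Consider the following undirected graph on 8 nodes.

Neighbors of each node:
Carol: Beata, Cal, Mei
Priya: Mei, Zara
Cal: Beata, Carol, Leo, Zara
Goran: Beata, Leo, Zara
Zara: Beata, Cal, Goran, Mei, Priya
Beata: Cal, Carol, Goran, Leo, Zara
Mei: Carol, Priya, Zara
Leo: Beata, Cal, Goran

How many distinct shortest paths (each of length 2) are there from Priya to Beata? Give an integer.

1

The shortest distance is 2, and the only length-2 path is Priya–Zara–Beata. So there is exactly 1 shortest path.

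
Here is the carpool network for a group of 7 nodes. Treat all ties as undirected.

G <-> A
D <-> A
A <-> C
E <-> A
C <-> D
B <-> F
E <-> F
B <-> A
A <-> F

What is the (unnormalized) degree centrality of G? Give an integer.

G is directly tied to A. That is 1 neighbor, so the degree of G is 1.

1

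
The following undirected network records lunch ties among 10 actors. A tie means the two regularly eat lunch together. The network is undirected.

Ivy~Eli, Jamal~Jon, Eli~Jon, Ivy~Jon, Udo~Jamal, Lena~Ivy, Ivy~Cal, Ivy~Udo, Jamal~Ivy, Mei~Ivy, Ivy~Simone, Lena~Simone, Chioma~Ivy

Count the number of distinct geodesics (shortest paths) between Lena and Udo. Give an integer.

1

The shortest distance is 2, and the only length-2 path is Lena–Ivy–Udo. So there is exactly 1 shortest path.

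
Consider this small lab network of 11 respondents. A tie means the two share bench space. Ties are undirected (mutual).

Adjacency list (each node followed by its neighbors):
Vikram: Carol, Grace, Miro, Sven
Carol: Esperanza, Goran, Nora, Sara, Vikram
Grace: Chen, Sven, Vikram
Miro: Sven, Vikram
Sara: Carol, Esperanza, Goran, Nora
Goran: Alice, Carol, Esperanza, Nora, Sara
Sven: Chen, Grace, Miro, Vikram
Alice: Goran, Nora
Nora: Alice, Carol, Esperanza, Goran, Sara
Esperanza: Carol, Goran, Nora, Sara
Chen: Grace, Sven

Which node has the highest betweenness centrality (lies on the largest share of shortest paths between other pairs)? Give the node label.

Carol

Unnormalized betweenness of each node: Alice:0, Carol:25, Chen:0, Esperanza:0, Goran:4, Grace:7/2, Miro:0, Nora:4, Sara:0, Sven:5, Vikram:49/2.
Carol has the largest value, 25, making it the main broker — the node through which the most shortest paths run.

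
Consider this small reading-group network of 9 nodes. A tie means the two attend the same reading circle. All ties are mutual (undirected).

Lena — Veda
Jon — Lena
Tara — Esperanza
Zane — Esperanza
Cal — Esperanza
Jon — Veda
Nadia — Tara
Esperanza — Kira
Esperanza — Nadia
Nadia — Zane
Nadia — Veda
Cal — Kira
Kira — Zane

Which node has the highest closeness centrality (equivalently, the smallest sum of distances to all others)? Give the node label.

Nadia

Farness (sum of distances to all others) for each node — Cal:19, Esperanza:13, Jon:21, Kira:18, Lena:21, Nadia:12, Tara:16, Veda:15, Zane:15.
The smallest farness is 12, for Nadia, so Nadia has the highest closeness.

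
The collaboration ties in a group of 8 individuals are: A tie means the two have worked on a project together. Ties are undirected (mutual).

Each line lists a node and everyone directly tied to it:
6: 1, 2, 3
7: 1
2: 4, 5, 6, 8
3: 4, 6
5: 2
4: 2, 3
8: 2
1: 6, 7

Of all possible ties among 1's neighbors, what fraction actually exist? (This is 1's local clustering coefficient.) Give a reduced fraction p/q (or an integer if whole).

0

1's neighbors: 6 and 7 (k = 2).
Possible neighbor pairs: C(2,2) = 1. Edges among them: none → e = 0.
Clustering(1) = 0/1.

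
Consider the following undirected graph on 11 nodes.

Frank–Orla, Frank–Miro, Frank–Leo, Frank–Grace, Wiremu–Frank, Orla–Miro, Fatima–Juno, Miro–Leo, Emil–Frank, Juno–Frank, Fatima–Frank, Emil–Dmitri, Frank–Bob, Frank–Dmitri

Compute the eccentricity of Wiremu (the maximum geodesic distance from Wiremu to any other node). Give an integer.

Distances from Wiremu: Bob:2, Dmitri:2, Emil:2, Fatima:2, Frank:1, Grace:2, Juno:2, Leo:2, Miro:2, Orla:2.
The largest is 2 (to Leo, Orla, Emil, Dmitri, Miro, Bob, Juno, Fatima, and Grace), so the eccentricity of Wiremu is 2.

2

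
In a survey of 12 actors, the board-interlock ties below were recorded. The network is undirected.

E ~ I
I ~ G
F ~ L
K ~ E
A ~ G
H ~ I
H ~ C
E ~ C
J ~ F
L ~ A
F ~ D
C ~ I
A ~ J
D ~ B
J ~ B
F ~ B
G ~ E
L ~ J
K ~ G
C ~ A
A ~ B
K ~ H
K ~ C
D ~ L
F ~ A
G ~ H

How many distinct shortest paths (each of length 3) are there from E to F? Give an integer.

The shortest distance is 3. The length-3 paths are: E–G–A–F; E–C–A–F.
That gives 2 distinct shortest paths.

2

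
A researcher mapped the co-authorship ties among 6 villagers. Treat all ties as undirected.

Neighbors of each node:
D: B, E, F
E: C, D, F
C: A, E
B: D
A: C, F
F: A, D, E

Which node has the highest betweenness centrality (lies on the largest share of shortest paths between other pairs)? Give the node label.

Unnormalized betweenness of each node: A:1/2, B:0, C:1/2, D:4, E:5/2, F:5/2.
D has the largest value, 4, making it the main broker — the node through which the most shortest paths run.

D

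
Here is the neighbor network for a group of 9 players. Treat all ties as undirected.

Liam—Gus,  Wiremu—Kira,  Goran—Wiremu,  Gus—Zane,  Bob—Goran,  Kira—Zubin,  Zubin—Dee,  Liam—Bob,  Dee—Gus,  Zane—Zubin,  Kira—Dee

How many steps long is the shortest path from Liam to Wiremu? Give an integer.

3

One shortest route is Liam – Bob – Goran – Wiremu, which uses 3 edges, and at distance 2 from Liam we only reach {Dee, Goran, Zane}, which does not include Wiremu. So d(Liam,Wiremu) = 3.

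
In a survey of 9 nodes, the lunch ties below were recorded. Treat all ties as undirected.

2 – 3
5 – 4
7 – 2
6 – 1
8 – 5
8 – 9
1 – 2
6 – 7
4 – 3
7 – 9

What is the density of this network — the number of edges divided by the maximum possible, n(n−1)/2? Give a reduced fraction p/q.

5/18

There are 10 edges and 9 nodes, so the maximum possible is C(9,2) = 36.
Density = 10/36 = 5/18.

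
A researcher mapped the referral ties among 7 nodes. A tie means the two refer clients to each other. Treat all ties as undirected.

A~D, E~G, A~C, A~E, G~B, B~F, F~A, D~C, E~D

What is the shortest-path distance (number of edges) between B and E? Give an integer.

One shortest route is B – G – E, which uses 2 edges, and B and E are not directly tied, so nothing shorter exists. So d(B,E) = 2.

2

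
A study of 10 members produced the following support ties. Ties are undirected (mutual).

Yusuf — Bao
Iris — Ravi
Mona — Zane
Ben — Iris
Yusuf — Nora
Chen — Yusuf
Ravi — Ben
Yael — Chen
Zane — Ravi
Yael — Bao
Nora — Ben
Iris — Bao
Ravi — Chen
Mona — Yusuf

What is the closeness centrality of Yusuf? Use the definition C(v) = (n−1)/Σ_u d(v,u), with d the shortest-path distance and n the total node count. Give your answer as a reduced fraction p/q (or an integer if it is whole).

Distances from Yusuf: Bao:1, Ben:2, Chen:1, Iris:2, Mona:1, Nora:1, Ravi:2, Yael:2, Zane:2. Sum = 14.
n = 10, so closeness = 9/14.

9/14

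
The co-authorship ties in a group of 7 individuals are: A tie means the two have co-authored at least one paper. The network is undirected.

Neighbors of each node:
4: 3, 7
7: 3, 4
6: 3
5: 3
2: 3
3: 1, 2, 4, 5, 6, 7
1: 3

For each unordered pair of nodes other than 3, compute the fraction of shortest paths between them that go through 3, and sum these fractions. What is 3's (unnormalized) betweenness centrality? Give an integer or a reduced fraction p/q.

14

Pairs whose geodesics pass through 3 — 2–5: 1; 2–4: 1; 2–6: 1; 2–7: 1; 2–1: 1; 5–4: 1; 5–6: 1; 5–7: 1; 5–1: 1; 4–6: 1; 4–1: 1; 6–7: 1; 6–1: 1; 7–1: 1.
All other pairs contribute 0.
Summing the contributions gives betweenness(3) = 14.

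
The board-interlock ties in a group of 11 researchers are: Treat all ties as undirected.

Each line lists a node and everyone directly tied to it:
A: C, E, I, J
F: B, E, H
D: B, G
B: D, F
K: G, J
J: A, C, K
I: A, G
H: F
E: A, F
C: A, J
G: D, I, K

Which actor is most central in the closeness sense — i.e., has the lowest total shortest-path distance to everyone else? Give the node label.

Farness (sum of distances to all others) for each node — A:19, B:25, C:26, D:24, E:21, F:23, G:22, H:32, I:22, J:23, K:25.
The smallest farness is 19, for A, so A has the highest closeness.

A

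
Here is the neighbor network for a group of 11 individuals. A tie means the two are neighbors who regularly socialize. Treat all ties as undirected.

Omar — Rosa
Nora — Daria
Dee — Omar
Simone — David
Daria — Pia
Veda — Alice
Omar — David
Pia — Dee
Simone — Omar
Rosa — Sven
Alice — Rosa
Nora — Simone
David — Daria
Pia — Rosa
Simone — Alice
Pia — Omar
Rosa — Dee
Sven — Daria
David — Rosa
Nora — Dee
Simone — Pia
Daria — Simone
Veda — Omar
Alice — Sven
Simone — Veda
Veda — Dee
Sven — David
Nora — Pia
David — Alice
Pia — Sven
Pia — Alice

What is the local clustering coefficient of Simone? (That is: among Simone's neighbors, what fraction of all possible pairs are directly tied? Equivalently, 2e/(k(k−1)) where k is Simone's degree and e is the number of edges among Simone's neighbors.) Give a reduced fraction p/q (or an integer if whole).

Simone's neighbors: Alice, Daria, David, Nora, Omar, Pia, and Veda (k = 7).
Possible neighbor pairs: C(7,2) = 21. Edges among them: Alice–David, Alice–Pia, Alice–Veda, Daria–David, Daria–Nora, Daria–Pia, David–Omar, Nora–Pia, Omar–Pia, Omar–Veda → e = 10.
Clustering(Simone) = 10/21.

10/21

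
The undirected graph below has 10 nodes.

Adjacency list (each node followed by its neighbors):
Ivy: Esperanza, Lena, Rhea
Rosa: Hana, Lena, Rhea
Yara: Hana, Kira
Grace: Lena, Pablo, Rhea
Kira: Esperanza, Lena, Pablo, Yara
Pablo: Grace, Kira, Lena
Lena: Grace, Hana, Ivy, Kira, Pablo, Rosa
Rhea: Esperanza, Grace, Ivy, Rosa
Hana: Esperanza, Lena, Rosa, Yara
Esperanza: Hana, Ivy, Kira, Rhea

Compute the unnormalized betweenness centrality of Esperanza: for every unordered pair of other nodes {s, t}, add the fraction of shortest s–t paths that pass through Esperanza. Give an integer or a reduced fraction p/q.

4

Pairs whose geodesics pass through Esperanza — Rhea–Kira: 1; Rhea–Yara: 2/3; Rhea–Hana: 1/2; Ivy–Kira: 1/2; Ivy–Yara: 2/4; Ivy–Hana: 1/2; Kira–Hana: 1/3.
All other pairs contribute 0.
Summing the contributions gives betweenness(Esperanza) = 4.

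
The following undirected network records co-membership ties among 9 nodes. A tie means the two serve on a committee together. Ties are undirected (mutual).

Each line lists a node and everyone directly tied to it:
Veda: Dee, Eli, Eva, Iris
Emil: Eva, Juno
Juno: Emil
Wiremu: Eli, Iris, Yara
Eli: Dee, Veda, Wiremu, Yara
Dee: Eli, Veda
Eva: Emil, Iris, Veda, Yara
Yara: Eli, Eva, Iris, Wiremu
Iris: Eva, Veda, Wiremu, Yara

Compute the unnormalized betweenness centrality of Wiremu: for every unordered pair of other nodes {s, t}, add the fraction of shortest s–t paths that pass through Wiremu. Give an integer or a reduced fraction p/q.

1/3

Pairs whose geodesics pass through Wiremu — Iris–Eli: 1/3.
All other pairs contribute 0.
Summing the contributions gives betweenness(Wiremu) = 1/3.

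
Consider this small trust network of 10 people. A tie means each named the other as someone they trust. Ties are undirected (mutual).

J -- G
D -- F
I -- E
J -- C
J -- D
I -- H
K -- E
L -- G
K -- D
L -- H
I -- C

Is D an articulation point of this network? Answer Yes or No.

Removing D leaves {C, E, G, H, I, J, K, and L} with no path to {F}, so the network splits into 2 components. D is a cut vertex.

Yes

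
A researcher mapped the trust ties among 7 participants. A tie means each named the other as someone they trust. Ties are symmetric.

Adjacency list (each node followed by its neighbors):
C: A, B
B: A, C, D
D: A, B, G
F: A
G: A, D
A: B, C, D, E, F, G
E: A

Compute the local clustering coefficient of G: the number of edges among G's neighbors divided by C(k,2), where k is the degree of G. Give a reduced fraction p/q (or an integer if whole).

G's neighbors: A and D (k = 2).
Possible neighbor pairs: C(2,2) = 1. Edges among them: A–D → e = 1.
Clustering(G) = 1/1.

1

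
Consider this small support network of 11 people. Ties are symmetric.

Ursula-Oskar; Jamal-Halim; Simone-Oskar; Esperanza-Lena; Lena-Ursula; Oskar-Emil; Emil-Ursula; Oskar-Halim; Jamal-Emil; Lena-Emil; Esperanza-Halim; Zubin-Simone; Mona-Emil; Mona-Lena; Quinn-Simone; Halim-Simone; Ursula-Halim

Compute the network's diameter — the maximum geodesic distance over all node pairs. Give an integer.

4

Eccentricity of each node (its greatest distance to any other): Emil:3, Esperanza:3, Halim:3, Jamal:3, Lena:4, Mona:4, Oskar:2, Quinn:4, Simone:3, Ursula:3, Zubin:4.
The maximum eccentricity is 4, realized for instance by the pair Zubin–Lena via Zubin – Simone – Halim – Esperanza – Lena. So the diameter is 4.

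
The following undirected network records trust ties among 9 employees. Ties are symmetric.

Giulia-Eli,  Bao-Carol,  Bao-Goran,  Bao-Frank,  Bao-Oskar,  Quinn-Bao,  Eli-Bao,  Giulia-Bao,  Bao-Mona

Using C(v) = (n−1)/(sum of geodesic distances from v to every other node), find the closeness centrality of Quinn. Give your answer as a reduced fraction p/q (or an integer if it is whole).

8/15

Distances from Quinn: Bao:1, Carol:2, Eli:2, Frank:2, Giulia:2, Goran:2, Mona:2, Oskar:2. Sum = 15.
n = 9, so closeness = 8/15.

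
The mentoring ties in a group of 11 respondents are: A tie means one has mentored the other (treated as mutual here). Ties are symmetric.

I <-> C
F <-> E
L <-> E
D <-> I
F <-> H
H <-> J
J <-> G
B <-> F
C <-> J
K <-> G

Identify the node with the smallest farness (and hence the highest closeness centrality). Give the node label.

Farness (sum of distances to all others) for each node — B:35, C:27, D:43, E:33, F:26, G:29, H:23, I:34, J:22, K:38, L:42.
The smallest farness is 22, for J, so J has the highest closeness.

J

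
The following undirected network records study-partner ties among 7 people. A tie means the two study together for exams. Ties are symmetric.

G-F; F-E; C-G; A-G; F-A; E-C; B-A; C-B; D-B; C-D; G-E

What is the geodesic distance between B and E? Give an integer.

One shortest route is B – C – E, which uses 2 edges, and B and E are not directly tied, so nothing shorter exists. So d(B,E) = 2.

2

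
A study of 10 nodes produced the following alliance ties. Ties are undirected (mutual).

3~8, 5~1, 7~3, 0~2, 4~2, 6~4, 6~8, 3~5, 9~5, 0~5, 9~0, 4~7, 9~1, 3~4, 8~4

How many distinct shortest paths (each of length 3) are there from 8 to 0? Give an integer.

The shortest distance is 3. The length-3 paths are: 8–3–5–0; 8–4–2–0.
That gives 2 distinct shortest paths.

2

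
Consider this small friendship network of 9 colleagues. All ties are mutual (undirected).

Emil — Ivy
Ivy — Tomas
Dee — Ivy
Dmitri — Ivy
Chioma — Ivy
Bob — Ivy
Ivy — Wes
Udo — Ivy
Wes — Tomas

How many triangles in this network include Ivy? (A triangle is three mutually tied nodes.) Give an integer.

Ivy's neighbors: Bob, Chioma, Dee, Dmitri, Emil, Tomas, Udo, and Wes.
Neighbor pairs that are themselves tied: Ivy–Tomas–Wes. Each forms one triangle with Ivy, for 1 in total.

1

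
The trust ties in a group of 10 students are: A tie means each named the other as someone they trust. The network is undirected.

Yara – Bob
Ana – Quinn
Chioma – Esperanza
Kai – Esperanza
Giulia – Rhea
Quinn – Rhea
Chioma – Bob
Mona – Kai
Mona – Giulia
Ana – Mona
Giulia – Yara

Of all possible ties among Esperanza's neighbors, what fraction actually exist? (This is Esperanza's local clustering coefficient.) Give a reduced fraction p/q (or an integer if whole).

Esperanza's neighbors: Chioma and Kai (k = 2).
Possible neighbor pairs: C(2,2) = 1. Edges among them: none → e = 0.
Clustering(Esperanza) = 0/1.

0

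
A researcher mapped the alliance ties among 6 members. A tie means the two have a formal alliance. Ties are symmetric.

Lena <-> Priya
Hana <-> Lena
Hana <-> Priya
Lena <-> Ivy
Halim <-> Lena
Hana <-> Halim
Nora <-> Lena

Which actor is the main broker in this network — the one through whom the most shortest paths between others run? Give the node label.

Unnormalized betweenness of each node: Halim:0, Hana:1/2, Ivy:0, Lena:15/2, Nora:0, Priya:0.
Lena has the largest value, 15/2, making it the main broker — the node through which the most shortest paths run.

Lena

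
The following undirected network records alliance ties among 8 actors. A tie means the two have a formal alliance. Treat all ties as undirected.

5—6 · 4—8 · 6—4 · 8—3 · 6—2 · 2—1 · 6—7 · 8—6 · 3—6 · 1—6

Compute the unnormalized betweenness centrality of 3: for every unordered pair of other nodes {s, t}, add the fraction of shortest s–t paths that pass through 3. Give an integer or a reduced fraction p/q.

No shortest path between any pair of other nodes passes through 3.
Summing the contributions gives betweenness(3) = 0.

0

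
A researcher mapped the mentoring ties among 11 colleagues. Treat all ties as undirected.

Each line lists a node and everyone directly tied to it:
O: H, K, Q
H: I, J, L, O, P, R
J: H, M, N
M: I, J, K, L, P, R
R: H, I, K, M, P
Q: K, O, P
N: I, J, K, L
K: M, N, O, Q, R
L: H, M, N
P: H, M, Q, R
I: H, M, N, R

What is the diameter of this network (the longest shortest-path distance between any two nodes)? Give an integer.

3

Eccentricity of each node (its greatest distance to any other): H:2, I:3, J:3, K:2, L:3, M:2, N:3, O:2, P:3, Q:3, R:2.
The maximum eccentricity is 3, realized for instance by the pair J–Q via J – H – P – Q. So the diameter is 3.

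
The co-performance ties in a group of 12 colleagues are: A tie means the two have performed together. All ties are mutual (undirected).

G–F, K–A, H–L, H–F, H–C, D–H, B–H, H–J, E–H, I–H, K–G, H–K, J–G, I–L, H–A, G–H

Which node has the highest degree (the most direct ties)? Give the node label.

Degrees — A:2, B:1, C:1, D:1, E:1, F:2, G:4, H:11, I:2, J:2, K:3, L:2.
The maximum is 11, attained only by H.

H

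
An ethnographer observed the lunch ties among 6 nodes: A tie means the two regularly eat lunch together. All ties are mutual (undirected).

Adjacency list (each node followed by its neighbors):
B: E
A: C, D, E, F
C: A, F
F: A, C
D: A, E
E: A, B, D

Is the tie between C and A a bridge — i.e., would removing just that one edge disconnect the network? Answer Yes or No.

Even without that edge, C still reaches A via C – F – A, so the network stays connected. Not a bridge.

No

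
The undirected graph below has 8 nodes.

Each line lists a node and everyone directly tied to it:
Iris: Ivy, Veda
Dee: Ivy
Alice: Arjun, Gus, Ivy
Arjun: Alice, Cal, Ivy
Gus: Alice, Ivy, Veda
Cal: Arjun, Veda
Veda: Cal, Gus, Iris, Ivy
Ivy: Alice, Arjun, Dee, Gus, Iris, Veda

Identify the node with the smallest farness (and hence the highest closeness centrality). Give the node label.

Farness (sum of distances to all others) for each node — Alice:11, Arjun:11, Cal:13, Dee:14, Gus:11, Iris:12, Ivy:8, Veda:10.
The smallest farness is 8, for Ivy, so Ivy has the highest closeness.

Ivy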